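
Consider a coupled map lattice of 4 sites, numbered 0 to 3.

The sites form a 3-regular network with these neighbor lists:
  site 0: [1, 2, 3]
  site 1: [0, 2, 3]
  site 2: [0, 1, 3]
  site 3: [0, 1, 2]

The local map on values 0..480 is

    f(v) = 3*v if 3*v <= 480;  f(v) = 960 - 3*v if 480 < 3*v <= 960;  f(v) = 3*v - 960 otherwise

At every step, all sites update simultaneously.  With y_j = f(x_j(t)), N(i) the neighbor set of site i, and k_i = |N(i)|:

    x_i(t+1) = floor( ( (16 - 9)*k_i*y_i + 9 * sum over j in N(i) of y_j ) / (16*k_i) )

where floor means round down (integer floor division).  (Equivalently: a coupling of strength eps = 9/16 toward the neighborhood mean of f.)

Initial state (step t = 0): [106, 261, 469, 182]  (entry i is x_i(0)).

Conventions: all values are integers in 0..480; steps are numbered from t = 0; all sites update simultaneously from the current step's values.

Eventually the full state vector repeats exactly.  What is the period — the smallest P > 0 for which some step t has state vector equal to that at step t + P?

Answer: 8
Key observation: The state at step 13, [438, 438, 438, 438], reappears at step 21 — and no state repeats earlier — so the cycle the system enters has period 8.

Derivation:
t=0: [106, 261, 469, 182]
t=1: [333, 298, 366, 357]
t=2: [76, 82, 100, 94]
t=3: [255, 259, 273, 268]
t=4: [175, 172, 161, 165]
t=5: [450, 452, 460, 457]
t=6: [400, 402, 408, 405]
t=7: [248, 249, 254, 252]
t=8: [209, 209, 205, 206]
t=9: [336, 336, 339, 339]
t=10: [51, 51, 53, 53]
t=11: [155, 155, 156, 156]
t=12: [466, 466, 466, 466]
t=13: [438, 438, 438, 438]
t=14: [354, 354, 354, 354]
t=15: [102, 102, 102, 102]
t=16: [306, 306, 306, 306]
t=17: [42, 42, 42, 42]
t=18: [126, 126, 126, 126]
t=19: [378, 378, 378, 378]
t=20: [174, 174, 174, 174]
t=21: [438, 438, 438, 438]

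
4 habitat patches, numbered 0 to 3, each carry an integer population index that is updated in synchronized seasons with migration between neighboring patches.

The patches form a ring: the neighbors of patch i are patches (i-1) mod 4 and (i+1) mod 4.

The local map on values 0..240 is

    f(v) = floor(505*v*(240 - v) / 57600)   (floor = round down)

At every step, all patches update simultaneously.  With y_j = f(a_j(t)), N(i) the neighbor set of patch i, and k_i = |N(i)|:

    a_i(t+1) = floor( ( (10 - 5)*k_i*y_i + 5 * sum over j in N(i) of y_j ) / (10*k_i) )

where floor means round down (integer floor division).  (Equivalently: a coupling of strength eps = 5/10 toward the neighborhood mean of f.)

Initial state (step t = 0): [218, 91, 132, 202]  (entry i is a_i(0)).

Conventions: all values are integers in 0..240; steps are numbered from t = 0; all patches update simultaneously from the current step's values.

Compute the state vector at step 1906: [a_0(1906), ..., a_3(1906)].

Simulating step by step:
t=0: [218, 91, 132, 202]
t=1: [67, 100, 108, 75]
t=2: [108, 117, 119, 110]
t=3: [124, 125, 125, 125]
t=4: [126, 126, 126, 126]
t=5: [125, 125, 125, 125]
t=6: [126, 126, 126, 126]

Answer: [126, 126, 126, 126]
Key observation: The state at step 4, [126, 126, 126, 126], reappears at step 6: the system is in a cycle of period 2 from step 4 on.  Therefore the state at step 1906 equals the state at step 4 + ((1906 - 4) mod 2) = 4, which is [126, 126, 126, 126].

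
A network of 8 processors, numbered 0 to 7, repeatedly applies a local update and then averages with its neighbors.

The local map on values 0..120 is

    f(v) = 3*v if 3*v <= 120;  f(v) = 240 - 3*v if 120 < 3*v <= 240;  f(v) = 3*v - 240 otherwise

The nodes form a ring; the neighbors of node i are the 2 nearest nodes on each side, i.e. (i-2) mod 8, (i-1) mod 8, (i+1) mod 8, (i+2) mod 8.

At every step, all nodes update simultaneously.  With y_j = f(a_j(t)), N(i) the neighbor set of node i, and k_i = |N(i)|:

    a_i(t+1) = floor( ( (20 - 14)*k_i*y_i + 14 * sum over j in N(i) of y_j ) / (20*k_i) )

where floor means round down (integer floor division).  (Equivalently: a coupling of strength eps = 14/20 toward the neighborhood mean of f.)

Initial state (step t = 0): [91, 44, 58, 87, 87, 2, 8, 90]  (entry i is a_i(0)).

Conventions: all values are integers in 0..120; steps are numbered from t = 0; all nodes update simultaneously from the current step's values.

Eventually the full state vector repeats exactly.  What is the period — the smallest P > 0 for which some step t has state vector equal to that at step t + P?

Simulating step by step:
t=0: [91, 44, 58, 87, 87, 2, 8, 90]
t=1: [49, 58, 51, 41, 26, 18, 22, 38]
t=2: [86, 91, 88, 84, 80, 81, 79, 83]
t=3: [17, 20, 18, 14, 7, 5, 6, 12]
t=4: [44, 50, 46, 38, 28, 24, 26, 36]
t=5: [98, 102, 99, 95, 89, 88, 88, 93]
t=6: [48, 53, 50, 43, 34, 30, 32, 41]
t=7: [96, 96, 95, 96, 98, 101, 99, 98]
t=8: [50, 48, 48, 51, 53, 56, 55, 54]
t=9: [87, 90, 90, 86, 82, 77, 78, 81]
t=10: [18, 21, 22, 18, 12, 8, 8, 12]
t=11: [49, 55, 56, 49, 40, 33, 33, 39]
t=12: [91, 88, 88, 91, 99, 104, 104, 99]
t=13: [40, 32, 32, 40, 52, 59, 59, 52]
t=14: [95, 102, 102, 95, 85, 80, 80, 85]
t=15: [39, 49, 49, 39, 23, 13, 13, 23]
t=16: [86, 97, 97, 86, 71, 63, 63, 71]
t=17: [36, 35, 35, 36, 38, 36, 36, 38]
t=18: [108, 107, 107, 108, 109, 110, 110, 109]
t=19: [84, 83, 83, 84, 86, 87, 87, 86]
t=20: [13, 11, 11, 13, 16, 18, 18, 16]
t=21: [41, 37, 37, 41, 45, 49, 49, 45]
t=22: [108, 112, 112, 108, 103, 101, 101, 103]
t=23: [81, 87, 87, 81, 74, 68, 68, 74]
t=24: [17, 14, 14, 17, 22, 23, 23, 22]
t=25: [53, 49, 49, 53, 60, 64, 64, 60]
t=26: [75, 83, 83, 75, 65, 57, 57, 65]
t=27: [27, 17, 17, 27, 41, 51, 51, 41]
t=28: [77, 73, 73, 77, 88, 96, 96, 88]
t=29: [22, 17, 17, 22, 29, 32, 32, 29]
t=30: [69, 62, 62, 69, 80, 87, 87, 80]
t=31: [32, 37, 37, 32, 22, 15, 15, 22]
t=32: [87, 97, 97, 87, 71, 61, 61, 71]
t=33: [38, 36, 36, 38, 40, 40, 40, 40]
t=34: [114, 112, 112, 114, 116, 118, 118, 116]
t=35: [103, 100, 100, 103, 106, 109, 109, 106]
t=36: [70, 66, 66, 70, 76, 80, 80, 76]
t=37: [25, 32, 32, 25, 16, 9, 9, 16]
t=38: [69, 80, 80, 69, 53, 42, 42, 53]
t=39: [44, 25, 25, 44, 69, 88, 88, 69]
t=40: [68, 79, 79, 68, 50, 41, 41, 50]
t=41: [48, 29, 29, 48, 74, 93, 93, 74]
t=42: [69, 78, 78, 69, 51, 41, 41, 51]
t=43: [47, 29, 29, 47, 73, 91, 91, 73]
t=44: [69, 79, 79, 69, 50, 40, 40, 50]
t=45: [47, 28, 28, 47, 75, 94, 94, 75]
t=46: [69, 77, 77, 69, 51, 42, 42, 51]
t=47: [48, 31, 31, 48, 73, 90, 90, 73]
t=48: [70, 81, 81, 70, 49, 38, 38, 49]
t=49: [46, 28, 28, 46, 73, 91, 91, 73]
t=50: [69, 79, 79, 69, 50, 40, 40, 50]

Answer: 6
Key observation: The state at step 44, [69, 79, 79, 69, 50, 40, 40, 50], reappears at step 50 — and no state repeats earlier — so the cycle the system enters has period 6.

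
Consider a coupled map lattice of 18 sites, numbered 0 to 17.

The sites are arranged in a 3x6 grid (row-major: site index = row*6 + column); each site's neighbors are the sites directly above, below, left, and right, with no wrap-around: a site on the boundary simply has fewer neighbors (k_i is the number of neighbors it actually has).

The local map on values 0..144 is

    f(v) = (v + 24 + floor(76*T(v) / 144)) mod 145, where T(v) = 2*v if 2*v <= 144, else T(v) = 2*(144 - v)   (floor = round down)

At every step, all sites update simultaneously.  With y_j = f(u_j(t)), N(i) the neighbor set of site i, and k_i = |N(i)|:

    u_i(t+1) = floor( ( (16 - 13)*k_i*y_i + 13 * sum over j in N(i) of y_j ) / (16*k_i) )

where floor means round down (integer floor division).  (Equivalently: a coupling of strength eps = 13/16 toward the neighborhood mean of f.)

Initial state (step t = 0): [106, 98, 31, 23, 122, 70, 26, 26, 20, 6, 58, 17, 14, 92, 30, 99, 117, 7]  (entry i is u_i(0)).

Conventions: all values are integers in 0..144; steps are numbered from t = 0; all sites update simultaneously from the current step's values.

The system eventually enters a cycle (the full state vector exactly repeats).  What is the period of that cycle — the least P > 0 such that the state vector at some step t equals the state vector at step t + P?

Answer: 2
Key observation: The state at step 19, [26, 26, 26, 26, 22, 24, 26, 26, 26, 25, 25, 20, 26, 26, 26, 26, 22, 24], reappears at step 21 — and no state repeats earlier — so the cycle the system enters has period 2.

Derivation:
t=0: [106, 98, 31, 23, 122, 70, 26, 26, 20, 6, 58, 17, 14, 92, 30, 99, 117, 7]
t=1: [46, 55, 59, 53, 68, 37, 56, 53, 70, 68, 55, 65, 51, 62, 47, 43, 60, 40]
t=2: [134, 93, 78, 34, 103, 30, 128, 86, 58, 85, 35, 95, 82, 104, 60, 58, 96, 25]
t=3: [23, 25, 75, 38, 78, 36, 24, 48, 43, 101, 38, 73, 24, 19, 84, 41, 89, 34]
t=4: [73, 73, 83, 39, 86, 39, 85, 88, 61, 90, 40, 84, 68, 71, 81, 41, 86, 38]
t=5: [26, 26, 41, 40, 89, 40, 23, 21, 21, 70, 41, 89, 23, 23, 41, 41, 90, 40]
t=6: [74, 82, 87, 62, 91, 41, 71, 70, 74, 83, 40, 91, 71, 79, 86, 62, 92, 41]
t=7: [25, 24, 20, 21, 64, 40, 24, 24, 25, 34, 40, 91, 24, 24, 20, 21, 64, 40]
t=8: [73, 71, 70, 58, 77, 34, 73, 73, 74, 81, 47, 90, 73, 70, 70, 58, 77, 34]
t=9: [25, 24, 56, 46, 101, 38, 26, 24, 24, 92, 43, 87, 24, 24, 55, 46, 101, 38]
t=10: [75, 91, 97, 73, 94, 39, 74, 73, 89, 90, 41, 90, 74, 90, 97, 72, 94, 39]
t=11: [25, 25, 25, 25, 69, 40, 26, 25, 25, 42, 40, 90, 26, 25, 26, 25, 69, 40]
t=12: [75, 75, 75, 69, 81, 38, 75, 75, 82, 87, 55, 91, 76, 76, 75, 70, 81, 38]
t=13: [26, 26, 24, 24, 75, 39, 26, 26, 26, 46, 46, 97, 26, 26, 24, 25, 75, 39]
t=14: [77, 75, 75, 72, 84, 40, 77, 77, 83, 91, 61, 92, 77, 75, 75, 72, 85, 40]
t=15: [26, 26, 26, 25, 41, 40, 26, 26, 25, 21, 21, 63, 26, 26, 26, 25, 41, 40]
t=16: [77, 77, 75, 82, 87, 67, 77, 76, 74, 71, 71, 77, 77, 77, 75, 82, 87, 67]
t=17: [26, 26, 26, 25, 22, 24, 26, 26, 25, 25, 25, 20, 26, 26, 26, 25, 22, 24]
t=18: [77, 77, 75, 73, 73, 68, 77, 76, 76, 75, 70, 72, 77, 77, 75, 73, 73, 68]
t=19: [26, 26, 26, 26, 22, 24, 26, 26, 26, 25, 25, 20, 26, 26, 26, 26, 22, 24]
t=20: [77, 77, 77, 74, 73, 68, 77, 77, 76, 76, 70, 72, 77, 77, 77, 74, 73, 68]
t=21: [26, 26, 26, 26, 22, 24, 26, 26, 26, 25, 25, 20, 26, 26, 26, 26, 22, 24]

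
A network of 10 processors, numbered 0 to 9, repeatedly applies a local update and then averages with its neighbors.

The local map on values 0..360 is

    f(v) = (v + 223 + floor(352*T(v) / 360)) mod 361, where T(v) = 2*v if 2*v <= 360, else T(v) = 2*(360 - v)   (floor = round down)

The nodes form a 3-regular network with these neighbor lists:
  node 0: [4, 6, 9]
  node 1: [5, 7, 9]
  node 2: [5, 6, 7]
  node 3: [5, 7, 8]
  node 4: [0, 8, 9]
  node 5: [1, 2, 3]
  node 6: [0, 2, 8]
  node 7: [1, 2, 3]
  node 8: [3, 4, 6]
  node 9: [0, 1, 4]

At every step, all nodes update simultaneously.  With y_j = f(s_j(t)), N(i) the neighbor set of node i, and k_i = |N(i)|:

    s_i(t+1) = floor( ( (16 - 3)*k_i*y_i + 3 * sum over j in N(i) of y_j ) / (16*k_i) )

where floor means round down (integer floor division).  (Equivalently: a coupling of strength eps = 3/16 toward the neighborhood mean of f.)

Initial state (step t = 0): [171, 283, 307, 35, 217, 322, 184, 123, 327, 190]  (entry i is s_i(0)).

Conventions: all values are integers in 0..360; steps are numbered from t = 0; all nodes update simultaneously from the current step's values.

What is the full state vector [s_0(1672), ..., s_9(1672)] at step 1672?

Answer: [292, 292, 292, 292, 292, 292, 292, 292, 292, 292]
Key observation: The state at step 23, [286, 286, 286, 286, 286, 286, 286, 286, 286, 286], reappears at step 25: the system is in a cycle of period 2 from step 23 on.  Therefore the state at step 1672 equals the state at step 23 + ((1672 - 23) mod 2) = 24, which is [292, 292, 292, 292, 292, 292, 292, 292, 292, 292].

Derivation:
t=0: [171, 283, 307, 35, 217, 322, 184, 123, 327, 190]
t=1: [30, 271, 253, 310, 308, 265, 56, 238, 250, 59]
t=2: [273, 292, 305, 279, 262, 309, 82, 330, 301, 84]
t=3: [280, 271, 261, 292, 299, 273, 138, 256, 270, 146]
t=4: [294, 306, 312, 290, 283, 304, 276, 317, 302, 293]
t=5: [286, 273, 269, 284, 292, 275, 297, 265, 280, 285]
t=6: [291, 304, 306, 295, 287, 302, 285, 310, 296, 293]
t=7: [287, 275, 274, 282, 289, 277, 290, 270, 284, 285]
t=8: [290, 302, 303, 296, 289, 301, 289, 306, 293, 293]
t=9: [288, 277, 276, 282, 288, 278, 287, 274, 286, 285]
t=10: [290, 300, 301, 296, 290, 299, 291, 303, 292, 293]
t=11: [287, 279, 278, 282, 287, 280, 286, 276, 286, 285]
t=12: [291, 298, 299, 296, 291, 298, 292, 301, 292, 293]
t=13: [286, 281, 280, 282, 286, 281, 285, 278, 285, 285]
t=14: [292, 296, 297, 296, 292, 297, 293, 299, 293, 293]
t=15: [286, 282, 282, 282, 286, 282, 285, 280, 285, 285]
t=16: [292, 295, 295, 295, 292, 296, 293, 297, 293, 293]
t=17: [286, 283, 283, 283, 286, 283, 285, 282, 285, 285]
t=18: [292, 294, 294, 294, 292, 295, 293, 295, 293, 293]
t=19: [286, 284, 284, 284, 286, 284, 285, 284, 285, 285]
t=20: [292, 293, 293, 293, 292, 294, 293, 294, 293, 292]
t=21: [286, 285, 285, 285, 286, 285, 286, 285, 286, 286]
t=22: [292, 292, 292, 292, 292, 293, 292, 293, 292, 292]
t=23: [286, 286, 286, 286, 286, 286, 286, 286, 286, 286]
t=24: [292, 292, 292, 292, 292, 292, 292, 292, 292, 292]
t=25: [286, 286, 286, 286, 286, 286, 286, 286, 286, 286]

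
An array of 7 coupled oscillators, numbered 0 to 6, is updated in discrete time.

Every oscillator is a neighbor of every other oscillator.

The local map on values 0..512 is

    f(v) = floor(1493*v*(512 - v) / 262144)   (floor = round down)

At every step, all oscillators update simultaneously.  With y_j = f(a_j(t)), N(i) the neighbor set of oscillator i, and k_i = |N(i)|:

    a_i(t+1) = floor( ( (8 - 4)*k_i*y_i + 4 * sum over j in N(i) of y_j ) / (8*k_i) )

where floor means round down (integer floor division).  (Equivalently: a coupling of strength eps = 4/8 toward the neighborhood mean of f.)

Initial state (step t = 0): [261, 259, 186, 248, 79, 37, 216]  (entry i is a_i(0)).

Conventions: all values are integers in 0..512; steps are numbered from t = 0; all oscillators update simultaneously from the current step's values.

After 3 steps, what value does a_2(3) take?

Simulating step by step:
t=0: [261, 259, 186, 248, 79, 37, 216]
t=1: [332, 332, 320, 331, 257, 218, 328]
t=2: [345, 345, 349, 346, 359, 356, 347]
t=3: [325, 325, 322, 324, 318, 320, 324]

Answer: a_2(3) = 322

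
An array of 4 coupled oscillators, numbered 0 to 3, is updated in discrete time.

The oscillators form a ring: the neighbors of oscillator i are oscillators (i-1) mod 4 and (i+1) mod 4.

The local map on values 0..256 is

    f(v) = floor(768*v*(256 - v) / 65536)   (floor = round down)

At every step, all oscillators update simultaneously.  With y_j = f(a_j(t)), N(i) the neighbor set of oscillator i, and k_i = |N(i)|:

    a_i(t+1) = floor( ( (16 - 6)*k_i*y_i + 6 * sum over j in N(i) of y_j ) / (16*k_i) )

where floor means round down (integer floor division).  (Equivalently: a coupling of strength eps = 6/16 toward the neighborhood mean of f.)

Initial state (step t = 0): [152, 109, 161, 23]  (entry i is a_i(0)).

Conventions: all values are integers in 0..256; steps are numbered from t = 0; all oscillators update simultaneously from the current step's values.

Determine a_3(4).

Answer: a_3(4) = 177

Derivation:
t=0: [152, 109, 161, 23]
t=1: [162, 185, 158, 107]
t=2: [174, 162, 176, 183]
t=3: [167, 173, 165, 159]
t=4: [174, 170, 174, 177]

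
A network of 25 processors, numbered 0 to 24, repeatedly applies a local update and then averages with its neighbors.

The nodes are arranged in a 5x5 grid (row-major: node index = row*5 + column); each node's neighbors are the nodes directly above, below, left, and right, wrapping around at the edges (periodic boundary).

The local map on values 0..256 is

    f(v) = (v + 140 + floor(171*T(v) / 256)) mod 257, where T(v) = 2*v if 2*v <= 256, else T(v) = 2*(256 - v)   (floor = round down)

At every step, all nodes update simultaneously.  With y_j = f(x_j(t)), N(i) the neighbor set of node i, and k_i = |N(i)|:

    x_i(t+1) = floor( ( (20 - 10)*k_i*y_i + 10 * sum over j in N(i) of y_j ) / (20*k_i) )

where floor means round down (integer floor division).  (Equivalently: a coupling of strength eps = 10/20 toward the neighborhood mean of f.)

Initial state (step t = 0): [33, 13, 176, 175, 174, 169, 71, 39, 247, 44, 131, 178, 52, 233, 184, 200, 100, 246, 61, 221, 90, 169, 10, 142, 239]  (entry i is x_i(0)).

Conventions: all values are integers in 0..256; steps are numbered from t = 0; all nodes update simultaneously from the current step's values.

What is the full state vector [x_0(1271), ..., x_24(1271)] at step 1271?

Answer: [168, 168, 168, 168, 168, 168, 168, 168, 168, 168, 168, 168, 168, 168, 168, 168, 168, 168, 168, 168, 168, 168, 168, 168, 168]
Key observation: The state at step 5, [168, 168, 168, 168, 168, 168, 168, 168, 168, 168, 168, 168, 168, 168, 168, 168, 168, 168, 168, 168, 168, 168, 168, 168, 168], reappears at step 6: the system is in a cycle of period 1 from step 5 on.  Therefore the state at step 1271 equals the state at step 5 + ((1271 - 5) mod 1) = 5, which is [168, 168, 168, 168, 168, 168, 168, 168, 168, 168, 168, 168, 168, 168, 168, 168, 168, 168, 168, 168, 168, 168, 168, 168, 168].

Derivation:
t=0: [33, 13, 176, 175, 174, 169, 71, 39, 247, 44, 131, 178, 52, 233, 184, 200, 100, 246, 61, 221, 90, 169, 10, 142, 239]
t=1: [183, 159, 173, 164, 179, 169, 115, 160, 169, 200, 171, 126, 87, 114, 171, 145, 137, 109, 89, 136, 132, 151, 163, 150, 145]
t=2: [166, 167, 168, 168, 165, 163, 161, 156, 164, 161, 169, 161, 122, 138, 165, 176, 172, 134, 124, 165, 176, 174, 166, 162, 175]
t=3: [168, 168, 168, 168, 168, 169, 170, 170, 170, 169, 168, 169, 170, 173, 170, 166, 168, 173, 173, 168, 165, 166, 169, 169, 167]
t=4: [168, 168, 167, 167, 168, 167, 167, 167, 167, 167, 168, 167, 166, 166, 167, 168, 168, 166, 166, 167, 168, 168, 167, 167, 168]
t=5: [168, 168, 168, 168, 168, 168, 168, 168, 168, 168, 168, 168, 168, 168, 168, 168, 168, 168, 168, 168, 168, 168, 168, 168, 168]
t=6: [168, 168, 168, 168, 168, 168, 168, 168, 168, 168, 168, 168, 168, 168, 168, 168, 168, 168, 168, 168, 168, 168, 168, 168, 168]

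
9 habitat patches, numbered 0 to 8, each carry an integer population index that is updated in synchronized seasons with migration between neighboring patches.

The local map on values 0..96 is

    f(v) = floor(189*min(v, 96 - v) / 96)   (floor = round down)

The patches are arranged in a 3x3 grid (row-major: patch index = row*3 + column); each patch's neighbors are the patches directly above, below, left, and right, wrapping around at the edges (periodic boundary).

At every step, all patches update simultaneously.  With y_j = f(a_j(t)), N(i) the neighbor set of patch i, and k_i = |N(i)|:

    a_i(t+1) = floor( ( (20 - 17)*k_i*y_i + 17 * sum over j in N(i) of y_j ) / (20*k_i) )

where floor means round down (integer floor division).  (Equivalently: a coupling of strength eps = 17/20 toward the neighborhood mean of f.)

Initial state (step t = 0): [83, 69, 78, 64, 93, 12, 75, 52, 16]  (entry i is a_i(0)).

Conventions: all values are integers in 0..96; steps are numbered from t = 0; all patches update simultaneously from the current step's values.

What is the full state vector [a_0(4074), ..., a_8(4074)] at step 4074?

Simulating step by step:
t=0: [83, 69, 78, 64, 93, 12, 75, 52, 16]
t=1: [44, 40, 33, 29, 48, 31, 49, 40, 43]
t=2: [74, 80, 75, 79, 72, 72, 78, 85, 75]
t=3: [36, 36, 40, 41, 35, 41, 34, 35, 36]
t=4: [72, 70, 73, 72, 73, 74, 71, 68, 72]
t=5: [47, 48, 46, 46, 48, 45, 49, 49, 47]
t=6: [91, 92, 91, 91, 91, 90, 91, 92, 90]
t=7: [8, 8, 9, 9, 8, 9, 9, 8, 9]
t=8: [16, 15, 16, 16, 15, 16, 16, 15, 16]
t=9: [30, 29, 30, 30, 29, 30, 30, 29, 30]
t=10: [58, 57, 58, 58, 57, 58, 58, 57, 58]
t=11: [74, 75, 74, 74, 75, 74, 74, 75, 74]
t=12: [42, 41, 42, 42, 41, 42, 42, 41, 42]
t=13: [81, 80, 81, 81, 80, 81, 81, 80, 81]
t=14: [29, 30, 29, 29, 30, 29, 29, 30, 29]
t=15: [57, 58, 57, 57, 58, 57, 57, 58, 57]
t=16: [75, 74, 75, 75, 74, 75, 75, 74, 75]
t=17: [41, 42, 41, 41, 42, 41, 41, 42, 41]
t=18: [80, 81, 80, 80, 81, 80, 80, 81, 80]
t=19: [30, 29, 30, 30, 29, 30, 30, 29, 30]

Answer: [29, 30, 29, 29, 30, 29, 29, 30, 29]
Key observation: The state at step 9, [30, 29, 30, 30, 29, 30, 30, 29, 30], reappears at step 19: the system is in a cycle of period 10 from step 9 on.  Therefore the state at step 4074 equals the state at step 9 + ((4074 - 9) mod 10) = 14, which is [29, 30, 29, 29, 30, 29, 29, 30, 29].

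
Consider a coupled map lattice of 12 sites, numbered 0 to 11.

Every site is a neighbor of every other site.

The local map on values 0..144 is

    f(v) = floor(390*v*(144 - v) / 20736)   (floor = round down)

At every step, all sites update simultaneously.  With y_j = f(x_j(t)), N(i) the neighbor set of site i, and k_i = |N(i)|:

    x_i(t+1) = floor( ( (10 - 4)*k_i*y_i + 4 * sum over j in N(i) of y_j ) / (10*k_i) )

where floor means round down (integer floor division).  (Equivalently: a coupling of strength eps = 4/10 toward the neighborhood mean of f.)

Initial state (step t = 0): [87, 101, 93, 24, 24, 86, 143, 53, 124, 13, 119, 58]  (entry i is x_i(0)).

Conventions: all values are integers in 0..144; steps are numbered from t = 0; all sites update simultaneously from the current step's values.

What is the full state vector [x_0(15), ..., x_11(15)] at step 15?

Simulating step by step:
t=0: [87, 101, 93, 24, 24, 86, 143, 53, 124, 13, 119, 58]
t=1: [80, 74, 78, 58, 58, 80, 29, 79, 54, 46, 59, 80]
t=2: [93, 94, 93, 92, 92, 93, 74, 93, 91, 87, 92, 93]
t=3: [89, 88, 89, 89, 89, 89, 93, 89, 90, 91, 89, 89]
t=4: [91, 91, 91, 91, 91, 91, 90, 91, 91, 90, 91, 91]
t=5: [90, 90, 90, 90, 90, 90, 90, 90, 90, 90, 90, 90]
t=6: [91, 91, 91, 91, 91, 91, 91, 91, 91, 91, 91, 91]
t=7: [90, 90, 90, 90, 90, 90, 90, 90, 90, 90, 90, 90]
t=8: [91, 91, 91, 91, 91, 91, 91, 91, 91, 91, 91, 91]
t=9: [90, 90, 90, 90, 90, 90, 90, 90, 90, 90, 90, 90]
t=10: [91, 91, 91, 91, 91, 91, 91, 91, 91, 91, 91, 91]
t=11: [90, 90, 90, 90, 90, 90, 90, 90, 90, 90, 90, 90]
t=12: [91, 91, 91, 91, 91, 91, 91, 91, 91, 91, 91, 91]
t=13: [90, 90, 90, 90, 90, 90, 90, 90, 90, 90, 90, 90]
t=14: [91, 91, 91, 91, 91, 91, 91, 91, 91, 91, 91, 91]
t=15: [90, 90, 90, 90, 90, 90, 90, 90, 90, 90, 90, 90]

Answer: [90, 90, 90, 90, 90, 90, 90, 90, 90, 90, 90, 90]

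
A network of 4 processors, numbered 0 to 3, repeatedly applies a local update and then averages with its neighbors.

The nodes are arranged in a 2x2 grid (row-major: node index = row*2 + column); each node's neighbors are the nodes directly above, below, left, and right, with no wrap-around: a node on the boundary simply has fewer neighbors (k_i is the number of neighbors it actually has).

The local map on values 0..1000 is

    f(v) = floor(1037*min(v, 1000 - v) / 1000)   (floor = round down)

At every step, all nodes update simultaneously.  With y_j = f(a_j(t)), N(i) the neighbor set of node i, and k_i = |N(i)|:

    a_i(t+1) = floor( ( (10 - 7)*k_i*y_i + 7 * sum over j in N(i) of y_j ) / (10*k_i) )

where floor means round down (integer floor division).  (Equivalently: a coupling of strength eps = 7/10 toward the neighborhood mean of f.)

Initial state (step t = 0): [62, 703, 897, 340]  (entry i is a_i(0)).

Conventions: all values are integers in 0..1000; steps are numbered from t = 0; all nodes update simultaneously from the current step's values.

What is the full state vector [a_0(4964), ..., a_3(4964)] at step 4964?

Simulating step by step:
t=0: [62, 703, 897, 340]
t=1: [163, 237, 177, 250]
t=2: [200, 223, 204, 227]
t=3: [216, 224, 218, 225]
t=4: [227, 229, 227, 230]
t=5: [235, 236, 236, 236]
t=6: [243, 243, 243, 244]
t=7: [251, 251, 251, 251]
t=8: [260, 260, 260, 260]
t=9: [269, 269, 269, 269]
t=10: [278, 278, 278, 278]
t=11: [288, 288, 288, 288]
t=12: [298, 298, 298, 298]
t=13: [309, 309, 309, 309]
t=14: [320, 320, 320, 320]
t=15: [331, 331, 331, 331]
t=16: [343, 343, 343, 343]
t=17: [355, 355, 355, 355]
t=18: [368, 368, 368, 368]
t=19: [381, 381, 381, 381]
t=20: [395, 395, 395, 395]
t=21: [409, 409, 409, 409]
t=22: [424, 424, 424, 424]
t=23: [439, 439, 439, 439]
t=24: [455, 455, 455, 455]
t=25: [471, 471, 471, 471]
t=26: [488, 488, 488, 488]
t=27: [506, 506, 506, 506]
t=28: [512, 512, 512, 512]
t=29: [506, 506, 506, 506]

Answer: [512, 512, 512, 512]
Key observation: The state at step 27, [506, 506, 506, 506], reappears at step 29: the system is in a cycle of period 2 from step 27 on.  Therefore the state at step 4964 equals the state at step 27 + ((4964 - 27) mod 2) = 28, which is [512, 512, 512, 512].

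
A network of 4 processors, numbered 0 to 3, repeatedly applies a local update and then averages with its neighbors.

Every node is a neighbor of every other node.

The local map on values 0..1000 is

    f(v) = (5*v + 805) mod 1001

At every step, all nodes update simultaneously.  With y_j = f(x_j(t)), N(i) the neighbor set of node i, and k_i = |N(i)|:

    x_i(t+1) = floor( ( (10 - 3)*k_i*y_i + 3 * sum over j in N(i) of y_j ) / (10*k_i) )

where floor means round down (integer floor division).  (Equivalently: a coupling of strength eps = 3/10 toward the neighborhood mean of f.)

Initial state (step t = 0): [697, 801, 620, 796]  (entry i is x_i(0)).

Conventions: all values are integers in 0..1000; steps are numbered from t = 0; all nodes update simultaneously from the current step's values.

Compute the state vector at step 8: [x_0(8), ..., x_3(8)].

Answer: [447, 423, 621, 591]

Derivation:
t=0: [697, 801, 620, 796]
t=1: [449, 761, 818, 746]
t=2: [235, 571, 742, 526]
t=3: [845, 652, 564, 517]
t=4: [124, 146, 482, 341]
t=5: [422, 488, 295, 472]
t=6: [707, 304, 326, 256]
t=7: [319, 311, 377, 167]
t=8: [447, 423, 621, 591]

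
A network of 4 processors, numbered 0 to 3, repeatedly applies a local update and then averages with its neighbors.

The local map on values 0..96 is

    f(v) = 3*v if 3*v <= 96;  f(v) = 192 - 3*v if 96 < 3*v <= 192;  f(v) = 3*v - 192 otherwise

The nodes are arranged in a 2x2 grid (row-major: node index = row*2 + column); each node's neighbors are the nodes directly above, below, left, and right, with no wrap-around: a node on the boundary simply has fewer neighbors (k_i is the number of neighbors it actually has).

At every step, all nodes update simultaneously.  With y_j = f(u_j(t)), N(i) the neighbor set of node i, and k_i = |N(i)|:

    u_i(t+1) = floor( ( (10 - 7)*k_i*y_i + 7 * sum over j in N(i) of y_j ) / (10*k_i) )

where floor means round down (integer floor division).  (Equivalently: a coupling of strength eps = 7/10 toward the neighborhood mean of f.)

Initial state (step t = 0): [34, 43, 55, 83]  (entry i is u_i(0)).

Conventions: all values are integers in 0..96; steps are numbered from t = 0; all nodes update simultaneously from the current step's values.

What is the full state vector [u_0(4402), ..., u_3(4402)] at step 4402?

Answer: [15, 11, 11, 15]
Key observation: The state at step 34, [15, 11, 11, 15], reappears at step 46: the system is in a cycle of period 12 from step 34 on.  Therefore the state at step 4402 equals the state at step 34 + ((4402 - 34) mod 12) = 34, which is [15, 11, 11, 15].

Derivation:
t=0: [34, 43, 55, 83]
t=1: [58, 70, 59, 48]
t=2: [16, 28, 27, 25]
t=3: [72, 68, 67, 80]
t=4: [14, 28, 27, 21]
t=5: [70, 61, 61, 76]
t=6: [11, 21, 21, 17]
t=7: [54, 48, 48, 59]
t=8: [42, 30, 30, 38]
t=9: [82, 77, 77, 86]
t=10: [43, 53, 53, 47]
t=11: [42, 49, 49, 38]
t=12: [51, 63, 63, 54]
t=13: [13, 25, 25, 11]
t=14: [64, 47, 47, 62]
t=15: [35, 17, 17, 37]
t=16: [61, 74, 74, 60]
t=17: [23, 16, 16, 24]
t=18: [54, 63, 63, 55]
t=19: [11, 20, 20, 10]
t=20: [51, 40, 40, 51]
t=21: [62, 48, 48, 62]
t=22: [35, 18, 18, 35]
t=23: [63, 77, 77, 63]
t=24: [28, 13, 13, 28]
t=25: [52, 70, 70, 52]
t=26: [23, 30, 30, 23]
t=27: [83, 75, 75, 83]
t=28: [40, 49, 49, 40]
t=29: [53, 63, 63, 53]
t=30: [12, 24, 24, 12]
t=31: [61, 46, 46, 61]
t=32: [40, 22, 22, 40]
t=33: [67, 70, 70, 67]
t=34: [15, 11, 11, 15]
t=35: [36, 41, 41, 36]
t=36: [73, 79, 79, 73]
t=37: [39, 32, 32, 39]
t=38: [89, 81, 81, 89]
t=39: [58, 67, 67, 58]
t=40: [11, 15, 15, 11]
t=41: [41, 36, 36, 41]
t=42: [79, 73, 73, 79]
t=43: [32, 39, 39, 32]
t=44: [81, 89, 89, 81]
t=45: [67, 58, 58, 67]
t=46: [15, 11, 11, 15]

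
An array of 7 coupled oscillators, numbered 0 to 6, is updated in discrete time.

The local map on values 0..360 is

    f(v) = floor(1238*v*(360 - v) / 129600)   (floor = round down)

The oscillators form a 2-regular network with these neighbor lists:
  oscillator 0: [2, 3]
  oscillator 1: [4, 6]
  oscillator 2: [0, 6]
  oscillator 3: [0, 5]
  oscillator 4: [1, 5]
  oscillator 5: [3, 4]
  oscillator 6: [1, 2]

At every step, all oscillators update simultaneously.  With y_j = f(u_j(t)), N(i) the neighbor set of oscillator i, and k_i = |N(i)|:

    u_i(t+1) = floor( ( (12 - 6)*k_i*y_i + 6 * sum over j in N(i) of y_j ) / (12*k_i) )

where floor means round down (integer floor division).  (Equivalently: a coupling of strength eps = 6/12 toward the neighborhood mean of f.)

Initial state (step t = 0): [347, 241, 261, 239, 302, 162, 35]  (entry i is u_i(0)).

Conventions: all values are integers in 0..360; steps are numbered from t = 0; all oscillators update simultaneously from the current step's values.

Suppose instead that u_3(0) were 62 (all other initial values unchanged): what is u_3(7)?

Answer: u_3(7) = 167
Key observation: This trace re-runs the system from the modified initial state.

Derivation:
t=0: [347, 241, 261, 62, 302, 162, 35]
t=1: [127, 205, 160, 175, 228, 238, 183]
t=2: [294, 300, 300, 294, 288, 287, 306]
t=3: [181, 174, 171, 188, 191, 195, 164]
t=4: [308, 308, 308, 308, 308, 307, 307]
t=5: [152, 152, 152, 152, 152, 153, 153]
t=6: [302, 302, 302, 302, 302, 302, 302]
t=7: [167, 167, 167, 167, 167, 167, 167]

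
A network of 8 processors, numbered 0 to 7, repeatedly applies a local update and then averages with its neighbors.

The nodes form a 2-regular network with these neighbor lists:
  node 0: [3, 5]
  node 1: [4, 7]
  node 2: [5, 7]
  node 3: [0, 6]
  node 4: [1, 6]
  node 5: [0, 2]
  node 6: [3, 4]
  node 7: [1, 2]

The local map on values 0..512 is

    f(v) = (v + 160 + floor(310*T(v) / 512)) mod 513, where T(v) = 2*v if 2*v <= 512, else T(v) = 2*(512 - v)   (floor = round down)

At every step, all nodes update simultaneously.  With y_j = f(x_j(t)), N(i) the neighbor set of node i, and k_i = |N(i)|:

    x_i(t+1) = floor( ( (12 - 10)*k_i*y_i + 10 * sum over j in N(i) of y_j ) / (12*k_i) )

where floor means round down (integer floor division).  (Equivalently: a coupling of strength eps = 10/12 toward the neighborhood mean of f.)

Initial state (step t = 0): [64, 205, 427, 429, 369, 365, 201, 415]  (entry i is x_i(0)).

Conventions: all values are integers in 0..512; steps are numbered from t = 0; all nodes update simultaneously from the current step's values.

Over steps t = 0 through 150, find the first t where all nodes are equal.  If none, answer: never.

Simulating step by step:
t=0: [64, 205, 427, 429, 369, 365, 201, 415]  (not all equal)
t=1: [202, 170, 183, 192, 111, 230, 167, 144]  (not all equal)
t=2: [109, 371, 272, 57, 83, 85, 201, 110]  (not all equal)
t=3: [330, 342, 347, 252, 173, 311, 277, 232]  (not all equal)
t=4: [201, 110, 182, 202, 172, 196, 131, 187]  (not all equal)
t=5: [87, 103, 66, 240, 359, 71, 124, 198]  (not all equal)
t=6: [264, 179, 217, 357, 373, 326, 225, 302]  (not all equal)
t=7: [197, 169, 188, 179, 108, 173, 181, 103]  (not all equal)
t=8: [43, 330, 183, 60, 94, 64, 191, 98]  (not all equal)
t=9: [289, 342, 290, 183, 172, 177, 286, 166]  (not all equal)
t=10: [71, 49, 55, 180, 171, 177, 66, 168]  (not all equal)
t=11: [86, 62, 70, 266, 242, 255, 79, 231]  (not all equal)
t=12: [233, 190, 205, 320, 293, 311, 219, 280]  (not all equal)
t=13: [193, 182, 186, 155, 116, 142, 190, 104]  (not all equal)
t=14: [418, 343, 368, 142, 117, 133, 393, 109]  (not all equal)
t=15: [415, 373, 387, 229, 227, 228, 401, 226]  (not all equal)
t=16: [156, 153, 154, 175, 178, 176, 155, 179]  (not all equal)
t=17: [112, 117, 115, 424, 423, 424, 114, 422]  (not all equal)
t=18: [215, 217, 216, 370, 375, 371, 216, 376]  (not all equal)
t=19: [177, 176, 176, 133, 135, 133, 176, 135]  (not all equal)
t=20: [384, 387, 386, 106, 106, 106, 386, 106]  (not all equal)
t=21: [359, 359, 359, 220, 219, 220, 359, 219]  (not all equal)
t=22: [142, 141, 141, 181, 181, 181, 141, 181]  (not all equal)
t=23: [118, 117, 117, 401, 400, 401, 117, 400]  (not all equal)
t=24: [221, 221, 221, 379, 378, 379, 221, 378]  (not all equal)
t=25: [178, 178, 178, 143, 143, 143, 178, 143]  (not all equal)
t=26: [403, 403, 403, 112, 112, 112, 403, 112]  (not all equal)
t=27: [369, 369, 369, 218, 218, 218, 369, 218]  (not all equal)
t=28: [138, 138, 138, 178, 178, 178, 138, 178]  (not all equal)
t=29: [110, 110, 110, 394, 394, 394, 110, 394]  (not all equal)
t=30: [219, 219, 219, 366, 366, 366, 219, 366]  (not all equal)
t=31: [179, 179, 179, 140, 140, 140, 179, 140]  (not all equal)
t=32: [397, 397, 397, 113, 113, 113, 397, 113]  (not all equal)
t=33: [371, 371, 371, 220, 220, 220, 371, 220]  (not all equal)
t=34: [142, 142, 142, 178, 178, 178, 142, 178]  (not all equal)
t=35: [112, 112, 112, 400, 400, 400, 112, 400]  (not all equal)
t=36: [219, 219, 219, 369, 369, 369, 219, 369]  (not all equal)
t=37: [179, 179, 179, 140, 140, 140, 179, 140]  (not all equal)

Answer: never
Key observation: The state at step 31 reappears at step 37 — the system is in a cycle of period 6 from step 31 on.  No step 0..37 is synchronized, and the cycle repeats forever, so no step up to 150 (or ever) has all nodes equal.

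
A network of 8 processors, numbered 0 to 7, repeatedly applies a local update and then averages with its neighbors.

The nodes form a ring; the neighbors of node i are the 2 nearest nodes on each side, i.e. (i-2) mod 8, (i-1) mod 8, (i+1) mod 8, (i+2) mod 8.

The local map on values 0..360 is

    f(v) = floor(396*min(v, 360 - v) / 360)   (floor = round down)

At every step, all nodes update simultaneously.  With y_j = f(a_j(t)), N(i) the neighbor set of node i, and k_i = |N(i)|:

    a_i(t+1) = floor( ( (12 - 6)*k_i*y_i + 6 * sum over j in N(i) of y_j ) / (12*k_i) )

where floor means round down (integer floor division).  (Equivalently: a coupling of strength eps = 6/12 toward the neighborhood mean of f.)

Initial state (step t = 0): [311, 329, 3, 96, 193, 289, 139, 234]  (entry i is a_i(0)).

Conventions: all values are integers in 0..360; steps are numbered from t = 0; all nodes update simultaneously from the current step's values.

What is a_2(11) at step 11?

Simulating step by step:
t=0: [311, 329, 3, 96, 193, 289, 139, 234]
t=1: [67, 54, 48, 89, 133, 111, 132, 108]
t=2: [83, 72, 72, 95, 125, 124, 129, 108]
t=3: [97, 88, 90, 105, 126, 130, 130, 114]
t=4: [110, 103, 106, 117, 131, 136, 135, 123]
t=5: [124, 119, 121, 129, 139, 143, 142, 133]
t=6: [138, 134, 136, 142, 149, 152, 151, 145]
t=7: [153, 150, 151, 156, 161, 164, 163, 158]
t=8: [169, 167, 168, 171, 175, 177, 176, 173]
t=9: [186, 184, 185, 188, 190, 192, 191, 189]
t=10: [190, 191, 191, 189, 187, 185, 186, 188]
t=11: [187, 186, 186, 188, 189, 190, 190, 188]

Answer: a_2(11) = 186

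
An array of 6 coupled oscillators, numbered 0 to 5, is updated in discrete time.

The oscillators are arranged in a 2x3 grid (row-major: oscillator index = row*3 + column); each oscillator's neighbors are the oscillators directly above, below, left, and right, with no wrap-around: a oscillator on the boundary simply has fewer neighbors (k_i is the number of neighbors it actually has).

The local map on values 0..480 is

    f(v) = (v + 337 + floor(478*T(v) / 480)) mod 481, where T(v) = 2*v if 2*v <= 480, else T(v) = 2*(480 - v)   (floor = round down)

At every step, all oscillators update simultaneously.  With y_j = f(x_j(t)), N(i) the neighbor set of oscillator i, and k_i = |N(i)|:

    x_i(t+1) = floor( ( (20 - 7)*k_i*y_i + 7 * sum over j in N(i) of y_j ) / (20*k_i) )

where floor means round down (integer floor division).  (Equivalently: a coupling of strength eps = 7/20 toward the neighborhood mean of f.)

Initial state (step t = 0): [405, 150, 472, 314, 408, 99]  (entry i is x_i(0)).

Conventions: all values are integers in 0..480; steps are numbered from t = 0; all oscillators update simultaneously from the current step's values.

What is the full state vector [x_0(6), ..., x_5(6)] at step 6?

Simulating step by step:
t=0: [405, 150, 472, 314, 408, 99]
t=1: [323, 332, 302, 155, 319, 230]
t=2: [62, 7, 31, 211, 53, 48]
t=3: [90, 288, 425, 13, 107, 389]
t=4: [154, 109, 335, 296, 213, 375]
t=5: [243, 212, 420, 81, 84, 371]
t=6: [77, 74, 336, 98, 133, 376]

Answer: [77, 74, 336, 98, 133, 376]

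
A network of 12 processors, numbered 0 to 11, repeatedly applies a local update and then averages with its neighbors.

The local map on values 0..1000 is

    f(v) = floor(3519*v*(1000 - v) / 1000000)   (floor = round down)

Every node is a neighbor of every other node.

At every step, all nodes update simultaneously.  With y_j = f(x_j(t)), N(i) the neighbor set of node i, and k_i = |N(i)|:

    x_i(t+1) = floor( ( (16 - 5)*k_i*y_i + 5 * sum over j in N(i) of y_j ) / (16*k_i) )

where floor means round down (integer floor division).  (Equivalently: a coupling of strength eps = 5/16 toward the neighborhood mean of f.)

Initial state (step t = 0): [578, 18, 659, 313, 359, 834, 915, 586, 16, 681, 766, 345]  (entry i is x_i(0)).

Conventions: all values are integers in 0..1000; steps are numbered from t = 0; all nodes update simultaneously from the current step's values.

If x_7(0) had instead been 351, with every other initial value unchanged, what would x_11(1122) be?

Answer: x_11(1122) = 879
Key observation: The state at step 18, [879, 879, 879, 879, 879, 879, 879, 879, 879, 879, 879, 879], reappears at step 22: the system is in a cycle of period 4 from step 18 on.  Therefore the state at step 1122 equals the state at step 18 + ((1122 - 18) mod 4) = 18, which is [879, 879, 879, 879, 879, 879, 879, 879, 879, 879, 879, 879].

Derivation:
t=0: [578, 18, 659, 313, 359, 834, 915, 351, 16, 681, 766, 345]
t=1: [766, 242, 721, 699, 734, 522, 381, 729, 237, 704, 616, 725]
t=2: [662, 672, 713, 735, 700, 826, 793, 705, 666, 730, 795, 709]
t=3: [754, 746, 710, 687, 721, 568, 615, 717, 750, 692, 613, 714]
t=4: [681, 691, 729, 750, 718, 820, 801, 722, 686, 746, 801, 725]
t=5: [732, 723, 686, 663, 697, 570, 597, 694, 728, 667, 597, 690]
t=6: [716, 725, 761, 779, 751, 829, 819, 754, 720, 776, 819, 757]
t=7: [683, 674, 634, 611, 646, 540, 555, 642, 679, 615, 555, 638]
t=8: [780, 788, 816, 830, 808, 855, 851, 811, 783, 828, 851, 814]
t=9: [575, 564, 525, 504, 536, 465, 471, 532, 571, 507, 471, 528]
t=10: [863, 867, 875, 876, 874, 874, 874, 874, 865, 876, 874, 874]
t=11: [407, 400, 386, 385, 388, 388, 388, 388, 403, 385, 388, 388]
t=12: [845, 841, 835, 834, 835, 835, 835, 835, 843, 834, 835, 835]
t=13: [466, 473, 482, 484, 482, 482, 482, 482, 470, 484, 482, 482]
t=14: [875, 877, 877, 877, 877, 877, 877, 877, 876, 877, 877, 877]
t=15: [382, 379, 379, 379, 379, 379, 379, 379, 381, 379, 379, 379]
t=16: [829, 828, 828, 828, 828, 828, 828, 828, 828, 828, 828, 828]
t=17: [498, 500, 500, 500, 500, 500, 500, 500, 500, 500, 500, 500]
t=18: [879, 879, 879, 879, 879, 879, 879, 879, 879, 879, 879, 879]
t=19: [374, 374, 374, 374, 374, 374, 374, 374, 374, 374, 374, 374]
t=20: [823, 823, 823, 823, 823, 823, 823, 823, 823, 823, 823, 823]
t=21: [512, 512, 512, 512, 512, 512, 512, 512, 512, 512, 512, 512]
t=22: [879, 879, 879, 879, 879, 879, 879, 879, 879, 879, 879, 879]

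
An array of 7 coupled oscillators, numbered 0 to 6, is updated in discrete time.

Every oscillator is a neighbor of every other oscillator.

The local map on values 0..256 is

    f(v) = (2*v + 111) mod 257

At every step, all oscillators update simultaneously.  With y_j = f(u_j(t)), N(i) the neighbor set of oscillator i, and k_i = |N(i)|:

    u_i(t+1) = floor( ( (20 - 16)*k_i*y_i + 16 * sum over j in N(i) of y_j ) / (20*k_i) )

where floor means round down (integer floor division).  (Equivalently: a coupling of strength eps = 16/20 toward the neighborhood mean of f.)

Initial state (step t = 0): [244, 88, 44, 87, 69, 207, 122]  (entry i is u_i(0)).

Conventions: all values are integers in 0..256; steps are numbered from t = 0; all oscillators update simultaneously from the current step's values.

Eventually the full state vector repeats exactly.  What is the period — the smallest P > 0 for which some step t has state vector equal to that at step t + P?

Answer: 16
Key observation: The state at step 3, [216, 216, 216, 216, 216, 216, 216], reappears at step 19 — and no state repeats earlier — so the cycle the system enters has period 16.

Derivation:
t=0: [244, 88, 44, 87, 69, 207, 122]
t=1: [99, 95, 106, 95, 109, 94, 99]
t=2: [53, 52, 54, 52, 54, 52, 53]
t=3: [216, 216, 216, 216, 216, 216, 216]
t=4: [29, 29, 29, 29, 29, 29, 29]
t=5: [169, 169, 169, 169, 169, 169, 169]
t=6: [192, 192, 192, 192, 192, 192, 192]
t=7: [238, 238, 238, 238, 238, 238, 238]
t=8: [73, 73, 73, 73, 73, 73, 73]
t=9: [0, 0, 0, 0, 0, 0, 0]
t=10: [111, 111, 111, 111, 111, 111, 111]
t=11: [76, 76, 76, 76, 76, 76, 76]
t=12: [6, 6, 6, 6, 6, 6, 6]
t=13: [123, 123, 123, 123, 123, 123, 123]
t=14: [100, 100, 100, 100, 100, 100, 100]
t=15: [54, 54, 54, 54, 54, 54, 54]
t=16: [219, 219, 219, 219, 219, 219, 219]
t=17: [35, 35, 35, 35, 35, 35, 35]
t=18: [181, 181, 181, 181, 181, 181, 181]
t=19: [216, 216, 216, 216, 216, 216, 216]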